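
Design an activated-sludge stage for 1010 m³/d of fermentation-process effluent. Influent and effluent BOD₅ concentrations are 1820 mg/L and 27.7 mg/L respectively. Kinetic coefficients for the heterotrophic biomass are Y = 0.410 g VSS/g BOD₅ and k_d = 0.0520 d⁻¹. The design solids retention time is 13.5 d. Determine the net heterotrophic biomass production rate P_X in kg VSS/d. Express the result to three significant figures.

P_X ≈ 436 kg VSS/d

Y_obs = Y / (1 + k_d θ_c) = 0.410 / (1 + 0.0520 × 13.5) = 0.410 / 1.702 = 0.2409.
Mass of BOD₅ removed per day: Q(S₀ − S) = 1010 × 1792 g/m³ = 1810 kg/d.
Net biomass production P_X = Y_obs × Q·(S₀ − S) = 0.2409 × 1810 = 436.1 kg VSS/d.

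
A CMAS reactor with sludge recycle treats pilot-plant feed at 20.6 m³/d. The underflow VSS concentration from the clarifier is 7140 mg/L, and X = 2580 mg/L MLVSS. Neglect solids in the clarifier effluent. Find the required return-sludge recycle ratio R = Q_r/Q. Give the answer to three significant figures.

R ≈ 0.566

R = Q_r/Q = X/(X_r − X) = 2580 / (7140 − 2580) = 0.5658.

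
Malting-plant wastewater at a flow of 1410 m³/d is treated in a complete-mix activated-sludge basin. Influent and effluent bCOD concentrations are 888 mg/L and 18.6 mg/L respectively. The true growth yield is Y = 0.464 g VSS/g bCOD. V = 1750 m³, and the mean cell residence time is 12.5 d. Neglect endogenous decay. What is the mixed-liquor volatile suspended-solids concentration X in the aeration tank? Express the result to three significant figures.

X ≈ 4060 mg/L

From V·X = Y·Q·(S₀ − S)·θ_c (decay neglected): X = 0.464 × 1410 × (888 − 18.6) × 12.5 / 1750 = 4063 mg/L.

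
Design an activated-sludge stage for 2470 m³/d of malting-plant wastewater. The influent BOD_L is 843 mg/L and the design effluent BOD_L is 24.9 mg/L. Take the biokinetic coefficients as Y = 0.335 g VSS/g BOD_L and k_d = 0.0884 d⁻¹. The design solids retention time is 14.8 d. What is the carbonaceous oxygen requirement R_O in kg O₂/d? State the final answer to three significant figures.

Correct the yield for decay: Y_obs = Y/(1 + k_d θ_c) = 0.335 / (1 + 0.0884 × 14.8) = 0.335 / 2.308 = 0.1451.
ΔS = 843 − 24.9 = 818.1 mg/L, so the substrate removal rate is 2470 × 818.1/1000 = 2021 kg BOD_L/d.
Net sludge production P_X = 0.1451 × 2021 = 293.3 kg VSS/d.
Carbonaceous O₂ demand = substrate oxidised − cell-mass equivalent = 2021 − 1.42 × 293.3 = 1604 kg O₂/d.

R_O ≈ 1600 kg O₂/d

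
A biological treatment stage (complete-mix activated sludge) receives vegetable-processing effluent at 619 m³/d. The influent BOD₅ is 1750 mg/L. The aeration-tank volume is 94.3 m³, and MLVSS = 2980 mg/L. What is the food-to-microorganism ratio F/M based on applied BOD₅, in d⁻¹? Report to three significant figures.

F/M = applied load / biomass = Q·S₀/(V·X) = 619 × 1750 / (94.30 × 2980) = 3.855 d⁻¹.

F/M ≈ 3.85 d⁻¹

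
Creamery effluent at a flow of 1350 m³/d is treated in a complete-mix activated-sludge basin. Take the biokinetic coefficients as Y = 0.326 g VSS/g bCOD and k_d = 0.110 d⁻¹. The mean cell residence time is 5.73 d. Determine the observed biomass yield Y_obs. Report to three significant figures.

Y_obs ≈ 0.200 g VSS/g bCOD

Y_obs = Y / (1 + k_d θ_c) = 0.326 / (1 + 0.110 × 5.73) = 0.326 / 1.630 = 0.2000.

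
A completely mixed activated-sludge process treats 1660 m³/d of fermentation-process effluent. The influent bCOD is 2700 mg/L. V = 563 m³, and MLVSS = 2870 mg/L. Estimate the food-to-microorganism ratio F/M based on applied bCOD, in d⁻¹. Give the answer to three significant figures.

F/M ≈ 2.77 d⁻¹

F/M = Q·S₀ / (V·X) = 1660 × 2700 / (563.0 × 2870) = 2.774 g bCOD·(g VSS·d)⁻¹.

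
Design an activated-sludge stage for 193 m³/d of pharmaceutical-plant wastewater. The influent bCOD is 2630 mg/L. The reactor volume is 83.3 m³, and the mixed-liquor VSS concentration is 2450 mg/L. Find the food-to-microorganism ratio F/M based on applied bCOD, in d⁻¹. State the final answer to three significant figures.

F/M ≈ 2.49 d⁻¹

F/M = Q·S₀ / (V·X) = 193 × 2630 / (83.30 × 2450) = 2.487 g bCOD·(g VSS·d)⁻¹.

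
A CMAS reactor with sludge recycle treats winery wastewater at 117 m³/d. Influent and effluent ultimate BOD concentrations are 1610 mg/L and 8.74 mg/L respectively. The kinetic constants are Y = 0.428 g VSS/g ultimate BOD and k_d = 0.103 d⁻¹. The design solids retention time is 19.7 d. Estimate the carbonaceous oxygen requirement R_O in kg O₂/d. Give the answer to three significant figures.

R_O ≈ 150 kg O₂/d

Y_obs = Y / (1 + k_d θ_c) = 0.428 / (1 + 0.103 × 19.7) = 0.428 / 3.029 = 0.1413.
Mass of ultimate BOD removed per day: Q(S₀ − S) = 117 × 1601 g/m³ = 187.3 kg/d.
P_X = Y_obs·Q·(S₀ − S) = 0.1413 × 187.3 = 26.47 kg VSS/d.
R_O = Q·(S₀ − S) − 1.42·P_X = 187.3 − 1.42 × 26.47 = 149.8 kg O₂/d.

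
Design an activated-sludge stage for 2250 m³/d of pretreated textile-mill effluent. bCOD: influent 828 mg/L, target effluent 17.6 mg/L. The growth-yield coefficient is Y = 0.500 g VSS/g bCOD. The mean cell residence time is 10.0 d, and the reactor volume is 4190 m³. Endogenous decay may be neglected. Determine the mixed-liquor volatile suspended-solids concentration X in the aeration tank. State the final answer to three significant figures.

Without decay, X = Y Q (S₀−S) θ_c / V = 0.500 × 2250 × (828 − 17.6) × 10.0 / 4190 = 2176 mg/L.

X ≈ 2180 mg/L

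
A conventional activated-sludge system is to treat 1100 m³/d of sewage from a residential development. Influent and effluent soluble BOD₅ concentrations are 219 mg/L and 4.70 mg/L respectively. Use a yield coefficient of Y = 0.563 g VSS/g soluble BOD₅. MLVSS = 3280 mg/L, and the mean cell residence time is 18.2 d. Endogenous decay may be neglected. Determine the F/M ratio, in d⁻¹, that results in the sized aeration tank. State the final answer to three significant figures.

V·X = Y·Q·ΔS·θ_c gives V = 0.563 × 1100 × (219 − 4.70) × 18.2 / 3280 = 736.4 m³.
Food-to-microorganism ratio F/M = Q S₀ / (V X) = 1100 × 219 / (736.4 × 3280) = 0.09973 d⁻¹.

F/M ≈ 0.0997 d⁻¹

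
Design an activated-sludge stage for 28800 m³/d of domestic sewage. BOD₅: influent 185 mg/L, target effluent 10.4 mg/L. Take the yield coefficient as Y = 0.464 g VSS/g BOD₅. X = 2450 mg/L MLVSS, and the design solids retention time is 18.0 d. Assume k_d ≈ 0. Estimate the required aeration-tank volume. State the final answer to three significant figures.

With k_d = 0 the design equation reduces to V = Y Q (S₀−S) θ_c / X = 0.464 × 28800 × (185 − 10.4) × 18.0 / 2450 = 17142 m³.

V ≈ 17100 m³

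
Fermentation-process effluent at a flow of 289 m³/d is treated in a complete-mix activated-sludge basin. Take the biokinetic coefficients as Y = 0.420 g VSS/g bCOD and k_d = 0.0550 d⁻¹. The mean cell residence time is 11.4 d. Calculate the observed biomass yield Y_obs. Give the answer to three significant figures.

Observed yield with endogenous decay: Y_obs = Y / (1 + k_d·θ_c) = 0.420 / (1 + 0.0550 × 11.4) = 0.420 / 1.627 = 0.2581 g VSS/g bCOD.

Y_obs ≈ 0.258 g VSS/g bCOD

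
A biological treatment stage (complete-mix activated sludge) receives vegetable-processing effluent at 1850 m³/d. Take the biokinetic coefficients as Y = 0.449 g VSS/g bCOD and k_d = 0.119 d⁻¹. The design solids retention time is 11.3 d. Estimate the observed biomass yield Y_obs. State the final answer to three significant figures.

Y_obs = Y / (1 + k_d θ_c) = 0.449 / (1 + 0.119 × 11.3) = 0.449 / 2.345 = 0.1915.

Y_obs ≈ 0.191 g VSS/g bCOD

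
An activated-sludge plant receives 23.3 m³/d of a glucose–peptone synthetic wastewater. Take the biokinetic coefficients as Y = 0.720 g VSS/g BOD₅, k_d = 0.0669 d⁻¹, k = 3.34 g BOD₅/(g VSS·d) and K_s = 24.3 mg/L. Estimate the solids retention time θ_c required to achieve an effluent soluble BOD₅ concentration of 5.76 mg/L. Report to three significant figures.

θ_c ≈ 2.54 d

Specific growth rate at S = 5.76 mg/L: μ = YkS/(K_s+S) = 0.720·3.34·5.76/(24.3+5.76) = 0.4608 d⁻¹.
1/θ_c = 0.4608 − 0.0669 = 0.3939 d⁻¹, so θ_c = 2.539 d.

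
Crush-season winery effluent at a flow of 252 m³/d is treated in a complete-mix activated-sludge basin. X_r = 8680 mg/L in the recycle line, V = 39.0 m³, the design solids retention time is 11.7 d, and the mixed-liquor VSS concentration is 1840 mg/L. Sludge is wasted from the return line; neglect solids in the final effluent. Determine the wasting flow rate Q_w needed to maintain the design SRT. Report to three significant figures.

Q_w ≈ 0.707 m³/d

Wasting from the return line (neglecting effluent solids): Q_w = V·X / (θ_c·X_r) = 39.00 × 1840 / (11.7 × 8680) = 0.7066 m³/d.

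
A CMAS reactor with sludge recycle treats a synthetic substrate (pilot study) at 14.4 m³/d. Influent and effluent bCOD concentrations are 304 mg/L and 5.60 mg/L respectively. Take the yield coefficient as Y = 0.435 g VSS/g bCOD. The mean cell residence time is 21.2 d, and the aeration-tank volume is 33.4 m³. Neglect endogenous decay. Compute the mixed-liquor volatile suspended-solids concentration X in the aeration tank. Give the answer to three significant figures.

X ≈ 1190 mg/L

X = Y·Q·ΔS·θ_c / V = 0.435 × 14.4 × (304 − 5.60) × 21.2 / 33.4 = 1186 mg/L.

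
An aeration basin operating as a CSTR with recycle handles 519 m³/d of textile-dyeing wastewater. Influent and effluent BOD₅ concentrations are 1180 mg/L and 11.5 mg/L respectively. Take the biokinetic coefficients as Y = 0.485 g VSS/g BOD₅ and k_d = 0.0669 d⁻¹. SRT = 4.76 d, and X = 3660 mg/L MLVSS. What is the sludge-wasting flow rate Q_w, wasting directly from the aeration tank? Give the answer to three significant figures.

Q_w ≈ 61.0 m³/d

Steady-state biomass mass balance: V·X·(1 + k_d·θ_c) = Y·Q·(S₀ − S)·θ_c, so V = 0.485 × 519 × (1180 − 11.5) × 4.76 / [3660 × (1 + 0.0669 × 4.76)] = 1.4×10^6 / 4826 = 290.1 m³.
With mixed-liquor wasting, θ_c = V/Q_w, so Q_w = V/θ_c = 290.1/4.76 = 60.95 m³/d.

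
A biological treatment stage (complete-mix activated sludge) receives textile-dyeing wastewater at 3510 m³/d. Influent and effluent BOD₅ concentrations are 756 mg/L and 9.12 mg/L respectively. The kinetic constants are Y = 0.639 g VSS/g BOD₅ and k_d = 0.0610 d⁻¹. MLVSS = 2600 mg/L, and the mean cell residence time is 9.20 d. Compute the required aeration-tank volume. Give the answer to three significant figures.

V ≈ 3800 m³

From the SRT design equation V = Y Q (S₀−S) θ_c / [X (1 + k_d θ_c)] = 0.639 × 3510 × (756 − 9.12) × 9.20 / [2600 × (1 + 0.0610 × 9.20)] = 1.54×10^7 / 4059 = 3797 m³.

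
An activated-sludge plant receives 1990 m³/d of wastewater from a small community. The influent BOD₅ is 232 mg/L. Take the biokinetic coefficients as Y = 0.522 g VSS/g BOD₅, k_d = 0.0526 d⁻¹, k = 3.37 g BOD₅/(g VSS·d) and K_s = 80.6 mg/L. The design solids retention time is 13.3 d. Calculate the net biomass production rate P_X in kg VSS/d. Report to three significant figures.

Effluent substrate depends only on kinetics and SRT: S = K_s(1 + k_d θ_c) / [θ_c(Yk − k_d) − 1] = 80.6 × (1 + 0.0526 × 13.3) / [13.3 × (0.522 × 3.37 − 0.0526) − 1] = 137.0 / 21.70 = 6.314 mg/L.
Correct the yield for decay: Y_obs = Y/(1 + k_d θ_c) = 0.522 / (1 + 0.0526 × 13.3) = 0.522 / 1.700 = 0.3071.
Substrate removed = Q·(S₀ − S) = 1990 m³/d × (232 − 6.31) g/m³ = 4.49×10^5 g/d = 449.1 kg/d.
Net biomass production P_X = Y_obs × Q·(S₀ − S) = 0.3071 × 449.1 = 137.9 kg VSS/d.

P_X ≈ 138 kg VSS/d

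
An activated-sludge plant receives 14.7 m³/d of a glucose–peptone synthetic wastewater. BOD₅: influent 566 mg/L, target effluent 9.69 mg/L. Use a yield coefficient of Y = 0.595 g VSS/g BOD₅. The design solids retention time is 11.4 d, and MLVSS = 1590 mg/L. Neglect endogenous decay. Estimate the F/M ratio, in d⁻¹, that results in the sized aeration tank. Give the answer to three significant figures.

With k_d = 0 the design equation reduces to V = Y Q (S₀−S) θ_c / X = 0.595 × 14.7 × (566 − 9.69) × 11.4 / 1590 = 34.89 m³.
F/M = Q·S₀ / (V·X) = 14.7 × 566 / (34.89 × 1590) = 0.1500 g BOD₅·(g VSS·d)⁻¹.

F/M ≈ 0.150 d⁻¹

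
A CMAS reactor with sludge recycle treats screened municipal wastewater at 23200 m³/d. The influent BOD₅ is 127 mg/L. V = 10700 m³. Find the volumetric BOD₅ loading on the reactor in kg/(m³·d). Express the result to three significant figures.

L_v = Q S₀ / V = 23200 × 127 × 10⁻³ / 10700 = 0.2754 kg/(m³·d).

L_v ≈ 0.275 kg BOD₅/(m³·d)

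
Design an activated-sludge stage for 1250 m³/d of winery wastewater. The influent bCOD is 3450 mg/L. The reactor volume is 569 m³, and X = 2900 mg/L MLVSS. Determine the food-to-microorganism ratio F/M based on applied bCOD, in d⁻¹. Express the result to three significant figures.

F/M = applied load / biomass = Q·S₀/(V·X) = 1250 × 3450 / (569.0 × 2900) = 2.613 d⁻¹.

F/M ≈ 2.61 d⁻¹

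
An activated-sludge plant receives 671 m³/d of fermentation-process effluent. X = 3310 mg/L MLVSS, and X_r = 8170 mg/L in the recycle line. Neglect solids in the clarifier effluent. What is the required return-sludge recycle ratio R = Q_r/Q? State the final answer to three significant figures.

Solids balance on the clarifier gives (1+R)X = R·X_r, so R = X/(X_r − X) = 3310 / (8170 − 3310) = 0.6811.

R ≈ 0.681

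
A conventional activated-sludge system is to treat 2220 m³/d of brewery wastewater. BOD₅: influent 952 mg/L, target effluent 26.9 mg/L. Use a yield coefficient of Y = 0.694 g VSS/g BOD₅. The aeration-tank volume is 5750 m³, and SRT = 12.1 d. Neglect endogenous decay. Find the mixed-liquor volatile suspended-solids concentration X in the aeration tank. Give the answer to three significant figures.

X ≈ 3000 mg/L

From V·X = Y·Q·(S₀ − S)·θ_c (decay neglected): X = 0.694 × 2220 × (952 − 26.9) × 12.1 / 5750 = 2999 mg/L.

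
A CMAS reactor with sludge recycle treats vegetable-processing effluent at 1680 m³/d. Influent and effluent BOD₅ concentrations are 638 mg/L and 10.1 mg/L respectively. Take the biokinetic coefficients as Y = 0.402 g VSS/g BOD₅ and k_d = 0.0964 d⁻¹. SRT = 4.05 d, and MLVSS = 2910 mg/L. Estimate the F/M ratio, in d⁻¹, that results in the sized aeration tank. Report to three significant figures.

Steady-state biomass mass balance: V·X·(1 + k_d·θ_c) = Y·Q·(S₀ − S)·θ_c, so V = 0.402 × 1680 × (638 − 10.1) × 4.05 / [2910 × (1 + 0.0964 × 4.05)] = 1.72×10^6 / 4046 = 424.5 m³.
F/M = Q·S₀ / (V·X) = 1680 × 638 / (424.5 × 2910) = 0.8678 g BOD₅·(g VSS·d)⁻¹.

F/M ≈ 0.868 d⁻¹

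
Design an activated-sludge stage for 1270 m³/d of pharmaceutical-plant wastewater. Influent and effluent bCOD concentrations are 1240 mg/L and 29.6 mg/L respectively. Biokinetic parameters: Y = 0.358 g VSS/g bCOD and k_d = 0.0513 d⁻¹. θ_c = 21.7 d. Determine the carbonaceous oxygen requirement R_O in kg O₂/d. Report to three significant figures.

R_O ≈ 1170 kg O₂/d

Observed yield with endogenous decay: Y_obs = Y / (1 + k_d·θ_c) = 0.358 / (1 + 0.0513 × 21.7) = 0.358 / 2.113 = 0.1694 g VSS/g bCOD.
ΔS = 1240 − 29.6 = 1210 mg/L, so the substrate removal rate is 1270 × 1210/1000 = 1537 kg bCOD/d.
P_X = Y_obs·Q·(S₀ − S) = 0.1694 × 1537 = 260.4 kg VSS/d.
Carbonaceous O₂ demand = substrate oxidised − cell-mass equivalent = 1537 − 1.42 × 260.4 = 1167 kg O₂/d.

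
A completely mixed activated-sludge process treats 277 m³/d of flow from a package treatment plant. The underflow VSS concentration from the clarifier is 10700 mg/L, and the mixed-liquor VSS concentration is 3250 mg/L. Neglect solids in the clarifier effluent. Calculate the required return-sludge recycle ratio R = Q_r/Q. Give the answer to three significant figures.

R ≈ 0.436

Mass balance around the secondary clarifier (neglecting effluent solids): R = X / (X_r − X) = 3250 / (10700 − 3250) = 0.4362.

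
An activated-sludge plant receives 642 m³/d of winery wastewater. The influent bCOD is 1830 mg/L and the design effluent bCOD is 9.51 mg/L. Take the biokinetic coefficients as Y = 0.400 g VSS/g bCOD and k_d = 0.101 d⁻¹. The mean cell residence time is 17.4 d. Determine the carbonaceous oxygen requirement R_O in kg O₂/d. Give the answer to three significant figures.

R_O ≈ 928 kg O₂/d

The observed yield is Y_obs = Y/(1 + k_d·θ_c) = 0.400 / (1 + 0.101 × 17.4) = 0.400 / 2.757 = 0.1451 g VSS per g bCOD removed.
Substrate removed = Q·(S₀ − S) = 642 m³/d × (1830 − 9.51) g/m³ = 1.17×10^6 g/d = 1169 kg/d.
P_X = Y_obs·Q·(S₀ − S) = 0.1451 × 1169 = 169.5 kg VSS/d.
R_O = Q·(S₀ − S) − 1.42·P_X = 1169 − 1.42 × 169.5 = 928.0 kg O₂/d.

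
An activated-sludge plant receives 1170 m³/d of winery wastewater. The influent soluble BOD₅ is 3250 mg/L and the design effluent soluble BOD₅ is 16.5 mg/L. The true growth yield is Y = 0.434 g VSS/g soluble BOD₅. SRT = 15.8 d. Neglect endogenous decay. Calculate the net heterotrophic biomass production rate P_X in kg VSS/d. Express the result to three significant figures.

With endogenous decay neglected, the observed yield equals the true yield: Y_obs = Y = 0.434 g VSS/g soluble BOD₅.
ΔS = 3250 − 16.5 = 3234 mg/L, so the substrate removal rate is 1170 × 3234/1000 = 3783 kg soluble BOD₅/d.
Net biomass production P_X = Y_obs × Q·(S₀ − S) = 0.4340 × 3783 = 1642 kg VSS/d.

P_X ≈ 1640 kg VSS/d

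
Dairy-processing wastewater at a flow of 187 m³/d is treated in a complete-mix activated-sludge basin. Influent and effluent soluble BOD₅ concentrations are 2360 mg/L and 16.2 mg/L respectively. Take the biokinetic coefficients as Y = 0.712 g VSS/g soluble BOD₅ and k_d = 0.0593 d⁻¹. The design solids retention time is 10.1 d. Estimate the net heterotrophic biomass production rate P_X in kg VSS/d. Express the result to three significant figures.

Correct the yield for decay: Y_obs = Y/(1 + k_d θ_c) = 0.712 / (1 + 0.0593 × 10.1) = 0.712 / 1.599 = 0.4453.
Mass of soluble BOD₅ removed per day: Q(S₀ − S) = 187 × 2344 g/m³ = 438.3 kg/d.
Net biomass production P_X = Y_obs × Q·(S₀ − S) = 0.4453 × 438.3 = 195.2 kg VSS/d.

P_X ≈ 195 kg VSS/d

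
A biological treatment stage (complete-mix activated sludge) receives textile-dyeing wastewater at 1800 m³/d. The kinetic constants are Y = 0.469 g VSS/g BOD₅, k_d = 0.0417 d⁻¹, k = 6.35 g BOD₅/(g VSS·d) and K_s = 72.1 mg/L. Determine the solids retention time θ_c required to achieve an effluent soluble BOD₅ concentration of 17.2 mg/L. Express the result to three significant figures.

θ_c ≈ 1.88 d

Specific growth rate at S = 17.2 mg/L: μ = YkS/(K_s+S) = 0.469·6.35·17.2/(72.1+17.2) = 0.5736 d⁻¹.
θ_c = 1/(μ − k_d) = 1/(0.5736 − 0.0417) = 1/0.5319 = 1.880 d.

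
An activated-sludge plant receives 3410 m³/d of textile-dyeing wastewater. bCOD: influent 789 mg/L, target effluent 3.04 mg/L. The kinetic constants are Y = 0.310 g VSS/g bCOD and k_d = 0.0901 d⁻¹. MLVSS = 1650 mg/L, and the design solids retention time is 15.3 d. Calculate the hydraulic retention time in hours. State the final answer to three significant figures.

Steady-state biomass mass balance: V·X·(1 + k_d·θ_c) = Y·Q·(S₀ − S)·θ_c, so V = 0.310 × 3410 × (789 − 3.04) × 15.3 / [1650 × (1 + 0.0901 × 15.3)] = 1.27×10^7 / 3925 = 3239 m³.
HRT = V/Q = 3239 m³ / 3410 m³·d⁻¹ = 0.9499 d × 24 = 22.80 h.

τ ≈ 22.8 h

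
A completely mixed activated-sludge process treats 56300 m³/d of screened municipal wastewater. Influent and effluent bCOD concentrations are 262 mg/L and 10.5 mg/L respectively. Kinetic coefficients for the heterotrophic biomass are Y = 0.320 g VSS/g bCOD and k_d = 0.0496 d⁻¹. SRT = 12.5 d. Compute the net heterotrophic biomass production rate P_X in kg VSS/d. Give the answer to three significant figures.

P_X ≈ 2800 kg VSS/d

Y_obs = Y / (1 + k_d θ_c) = 0.320 / (1 + 0.0496 × 12.5) = 0.320 / 1.620 = 0.1975.
ΔS = 262 − 10.5 = 251.5 mg/L, so the substrate removal rate is 56300 × 251.5/1000 = 14159 kg bCOD/d.
Net biomass production P_X = Y_obs × Q·(S₀ − S) = 0.1975 × 14159 = 2797 kg VSS/d.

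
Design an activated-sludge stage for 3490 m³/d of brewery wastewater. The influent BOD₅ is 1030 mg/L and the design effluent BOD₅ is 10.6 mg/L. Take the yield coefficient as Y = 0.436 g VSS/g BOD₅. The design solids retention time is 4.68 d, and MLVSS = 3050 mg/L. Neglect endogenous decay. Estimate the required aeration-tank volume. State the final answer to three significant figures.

With k_d = 0 the design equation reduces to V = Y Q (S₀−S) θ_c / X = 0.436 × 3490 × (1030 − 10.6) × 4.68 / 3050 = 2380 m³.

V ≈ 2380 m³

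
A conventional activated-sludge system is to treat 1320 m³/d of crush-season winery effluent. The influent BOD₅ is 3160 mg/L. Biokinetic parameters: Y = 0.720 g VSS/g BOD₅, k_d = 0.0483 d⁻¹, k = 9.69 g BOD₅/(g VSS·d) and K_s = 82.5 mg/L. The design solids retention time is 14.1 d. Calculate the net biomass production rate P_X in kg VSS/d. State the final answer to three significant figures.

For a completely mixed reactor with recycle the Lawrence–McCarty relation gives S = K_s·(1 + k_d·θ_c) / [θ_c·(Y·k − k_d) − 1] = 82.5 × (1 + 0.0483 × 14.1) / [14.1 × (0.720 × 9.69 − 0.0483) − 1] = 138.7 / 96.69 = 1.434 mg/L.
Y_obs = Y / (1 + k_d θ_c) = 0.720 / (1 + 0.0483 × 14.1) = 0.720 / 1.681 = 0.4283.
ΔS = 3160 − 1.43 = 3159 mg/L, so the substrate removal rate is 1320 × 3159/1000 = 4169 kg BOD₅/d.
So the net sludge growth is P_X = 0.4283 × 4169 = 1786 kg VSS/d.

P_X ≈ 1790 kg VSS/d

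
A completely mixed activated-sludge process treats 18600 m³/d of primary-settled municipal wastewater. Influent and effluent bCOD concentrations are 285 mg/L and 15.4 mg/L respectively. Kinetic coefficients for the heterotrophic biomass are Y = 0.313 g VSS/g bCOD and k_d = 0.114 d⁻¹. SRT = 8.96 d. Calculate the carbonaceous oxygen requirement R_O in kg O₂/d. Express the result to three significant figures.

Observed yield with endogenous decay: Y_obs = Y / (1 + k_d·θ_c) = 0.313 / (1 + 0.114 × 8.96) = 0.313 / 2.021 = 0.1548 g VSS/g bCOD.
Substrate removed = Q·(S₀ − S) = 18600 m³/d × (285 − 15.4) g/m³ = 5.01×10^6 g/d = 5015 kg/d.
P_X = Y_obs·Q·(S₀ − S) = 0.1548 × 5015 = 776.5 kg VSS/d.
R_O = Q·ΔS − 1.42 P_X = 5015 − 1103 = 3912 kg O₂/d.

R_O ≈ 3910 kg O₂/d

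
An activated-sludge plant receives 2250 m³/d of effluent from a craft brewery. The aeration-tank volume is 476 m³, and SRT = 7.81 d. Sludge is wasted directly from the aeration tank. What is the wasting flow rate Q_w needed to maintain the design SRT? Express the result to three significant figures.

For wasting at MLVSS concentration, Q_w = V/θ_c = 476.0/7.81 = 60.95 m³/d.

Q_w ≈ 60.9 m³/d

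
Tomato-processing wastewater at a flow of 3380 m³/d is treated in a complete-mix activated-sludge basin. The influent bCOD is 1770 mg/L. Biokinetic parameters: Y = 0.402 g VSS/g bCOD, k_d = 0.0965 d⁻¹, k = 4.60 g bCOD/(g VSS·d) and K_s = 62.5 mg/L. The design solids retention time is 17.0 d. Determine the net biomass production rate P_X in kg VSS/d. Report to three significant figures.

P_X ≈ 908 kg VSS/d

Effluent substrate depends only on kinetics and SRT: S = K_s(1 + k_d θ_c) / [θ_c(Yk − k_d) − 1] = 62.5 × (1 + 0.0965 × 17.0) / [17.0 × (0.402 × 4.60 − 0.0965) − 1] = 165.0 / 28.80 = 5.731 mg/L.
Observed yield with endogenous decay: Y_obs = Y / (1 + k_d·θ_c) = 0.402 / (1 + 0.0965 × 17.0) = 0.402 / 2.641 = 0.1522 g VSS/g bCOD.
ΔS = 1770 − 5.73 = 1764 mg/L, so the substrate removal rate is 3380 × 1764/1000 = 5963 kg bCOD/d.
Net biomass production P_X = Y_obs × Q·(S₀ − S) = 0.1522 × 5963 = 907.9 kg VSS/d.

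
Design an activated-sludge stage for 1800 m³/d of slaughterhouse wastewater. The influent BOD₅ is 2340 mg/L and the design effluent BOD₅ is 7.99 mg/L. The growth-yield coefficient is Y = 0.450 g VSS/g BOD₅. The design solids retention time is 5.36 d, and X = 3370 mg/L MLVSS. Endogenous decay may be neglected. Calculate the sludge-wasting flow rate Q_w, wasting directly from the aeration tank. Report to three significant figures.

V·X = Y·Q·ΔS·θ_c gives V = 0.450 × 1800 × (2340 − 7.99) × 5.36 / 3370 = 3004 m³.
For wasting at MLVSS concentration, Q_w = V/θ_c = 3004/5.36 = 560.5 m³/d.

Q_w ≈ 561 m³/d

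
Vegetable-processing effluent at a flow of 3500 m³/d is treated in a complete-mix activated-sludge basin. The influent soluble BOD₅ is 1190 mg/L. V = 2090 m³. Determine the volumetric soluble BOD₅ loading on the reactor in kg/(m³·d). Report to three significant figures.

Applied soluble BOD₅ load per unit volume = Q·S₀/V = (3500 × 1190/1000)/2090 = 1.993 kg soluble BOD₅·m⁻³·d⁻¹.

L_v ≈ 1.99 kg soluble BOD₅/(m³·d)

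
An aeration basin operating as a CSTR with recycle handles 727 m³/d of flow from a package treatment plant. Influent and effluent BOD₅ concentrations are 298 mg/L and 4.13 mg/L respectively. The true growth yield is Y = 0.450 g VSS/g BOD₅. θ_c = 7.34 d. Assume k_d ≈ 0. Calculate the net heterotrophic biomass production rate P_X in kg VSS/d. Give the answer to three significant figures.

With endogenous decay neglected, the observed yield equals the true yield: Y_obs = Y = 0.450 g VSS/g BOD₅.
ΔS = 298 − 4.13 = 293.9 mg/L, so the substrate removal rate is 727 × 293.9/1000 = 213.6 kg BOD₅/d.
Net biomass production P_X = Y_obs × Q·(S₀ − S) = 0.4500 × 213.6 = 96.14 kg VSS/d.

P_X ≈ 96.1 kg VSS/d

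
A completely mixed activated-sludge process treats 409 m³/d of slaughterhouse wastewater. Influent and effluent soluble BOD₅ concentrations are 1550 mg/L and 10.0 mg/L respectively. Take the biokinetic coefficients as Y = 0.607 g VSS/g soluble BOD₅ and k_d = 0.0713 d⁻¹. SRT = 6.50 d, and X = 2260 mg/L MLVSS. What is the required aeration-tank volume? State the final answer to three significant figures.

From the SRT design equation V = Y Q (S₀−S) θ_c / [X (1 + k_d θ_c)] = 0.607 × 409 × (1550 − 10.0) × 6.50 / [2260 × (1 + 0.0713 × 6.50)] = 2.49×10^6 / 3307 = 751.4 m³.

V ≈ 751 m³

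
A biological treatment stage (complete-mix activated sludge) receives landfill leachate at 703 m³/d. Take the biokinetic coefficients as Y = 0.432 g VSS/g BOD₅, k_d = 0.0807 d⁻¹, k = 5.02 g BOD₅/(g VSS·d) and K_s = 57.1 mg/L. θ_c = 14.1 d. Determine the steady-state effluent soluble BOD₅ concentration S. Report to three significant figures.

S ≈ 4.29 mg/L

Effluent substrate depends only on kinetics and SRT: S = K_s(1 + k_d θ_c) / [θ_c(Yk − k_d) − 1] = 57.1 × (1 + 0.0807 × 14.1) / [14.1 × (0.432 × 5.02 − 0.0807) − 1] = 122.1 / 28.44 = 4.292 mg/L.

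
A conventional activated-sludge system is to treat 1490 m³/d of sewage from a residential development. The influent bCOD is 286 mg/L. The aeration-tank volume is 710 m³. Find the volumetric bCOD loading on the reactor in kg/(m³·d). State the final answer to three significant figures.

L_v = Q S₀ / V = 1490 × 286 × 10⁻³ / 710.0 = 0.6002 kg/(m³·d).

L_v ≈ 0.600 kg bCOD/(m³·d)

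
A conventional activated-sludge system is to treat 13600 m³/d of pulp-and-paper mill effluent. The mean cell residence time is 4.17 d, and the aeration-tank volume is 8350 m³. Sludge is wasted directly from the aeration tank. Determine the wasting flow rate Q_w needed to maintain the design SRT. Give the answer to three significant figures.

Q_w ≈ 2000 m³/d

Wasting from the aeration tank: Q_w = V / θ_c = 8350 / 4.17 = 2002 m³/d.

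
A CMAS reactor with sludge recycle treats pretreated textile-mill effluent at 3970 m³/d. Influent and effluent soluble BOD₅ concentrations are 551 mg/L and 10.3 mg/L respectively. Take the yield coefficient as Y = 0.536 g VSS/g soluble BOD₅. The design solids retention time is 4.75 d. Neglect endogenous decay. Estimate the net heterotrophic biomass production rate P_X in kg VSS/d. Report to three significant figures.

P_X ≈ 1150 kg VSS/d

No decay correction is needed, so Y_obs = Y = 0.536.
Mass of soluble BOD₅ removed per day: Q(S₀ − S) = 3970 × 540.7 g/m³ = 2147 kg/d.
Biomass produced: P_X = Y_obs·Q·ΔS = 0.5360 × 2147 ≈ 1151 kg VSS/d.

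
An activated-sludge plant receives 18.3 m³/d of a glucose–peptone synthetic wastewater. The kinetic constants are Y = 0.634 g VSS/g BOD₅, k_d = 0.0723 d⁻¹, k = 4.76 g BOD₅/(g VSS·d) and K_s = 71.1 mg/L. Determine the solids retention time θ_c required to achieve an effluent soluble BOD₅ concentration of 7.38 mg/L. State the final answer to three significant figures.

θ_c ≈ 4.73 d

At the target effluent, Y k S/(K_s+S) = 0.634×4.76×7.38/78.48 = 0.2838 d⁻¹.
θ_c = 1/(μ − k_d) = 1/(0.2838 − 0.0723) = 1/0.2115 = 4.728 d.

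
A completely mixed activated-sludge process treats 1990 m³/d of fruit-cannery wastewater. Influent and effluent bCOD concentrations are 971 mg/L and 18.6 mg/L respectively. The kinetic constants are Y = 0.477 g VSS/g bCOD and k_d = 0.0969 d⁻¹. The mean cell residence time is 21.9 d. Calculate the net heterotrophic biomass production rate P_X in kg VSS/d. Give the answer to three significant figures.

Observed yield with endogenous decay: Y_obs = Y / (1 + k_d·θ_c) = 0.477 / (1 + 0.0969 × 21.9) = 0.477 / 3.122 = 0.1528 g VSS/g bCOD.
Q·(S₀ − S) = 1990 × (971 − 18.6) × 10⁻³ = 1895 kg/d removed.
So the net sludge growth is P_X = 0.1528 × 1895 = 289.6 kg VSS/d.

P_X ≈ 290 kg VSS/d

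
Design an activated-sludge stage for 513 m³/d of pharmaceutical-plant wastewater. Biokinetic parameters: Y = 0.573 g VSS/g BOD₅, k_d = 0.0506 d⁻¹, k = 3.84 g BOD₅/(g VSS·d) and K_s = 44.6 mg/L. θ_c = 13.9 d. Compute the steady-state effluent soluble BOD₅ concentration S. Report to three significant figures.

Effluent substrate depends only on kinetics and SRT: S = K_s(1 + k_d θ_c) / [θ_c(Yk − k_d) − 1] = 44.6 × (1 + 0.0506 × 13.9) / [13.9 × (0.573 × 3.84 − 0.0506) − 1] = 75.97 / 28.88 = 2.630 mg/L.

S ≈ 2.63 mg/L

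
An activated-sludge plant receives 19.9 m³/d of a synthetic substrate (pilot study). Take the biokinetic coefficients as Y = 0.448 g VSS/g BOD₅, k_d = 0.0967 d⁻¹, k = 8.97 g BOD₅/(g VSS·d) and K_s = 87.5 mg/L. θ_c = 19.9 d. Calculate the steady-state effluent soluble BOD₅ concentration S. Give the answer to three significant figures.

From the Monod/SRT balance for a CMAS, S = K_s·(1+k_d θ_c)/[θ_c·(Y k − k_d) − 1] = 87.5 × (1 + 0.0967 × 19.9) / [19.9 × (0.448 × 8.97 − 0.0967) − 1] = 255.9 / 77.05 = 3.321 mg/L.

S ≈ 3.32 mg/L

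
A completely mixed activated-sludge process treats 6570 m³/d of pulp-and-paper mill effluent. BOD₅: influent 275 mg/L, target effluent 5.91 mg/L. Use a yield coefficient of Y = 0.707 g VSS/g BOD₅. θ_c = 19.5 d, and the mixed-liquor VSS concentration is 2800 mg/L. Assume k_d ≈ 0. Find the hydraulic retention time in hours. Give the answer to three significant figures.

τ ≈ 31.8 h

With k_d = 0 the design equation reduces to V = Y Q (S₀−S) θ_c / X = 0.707 × 6570 × (275 − 5.91) × 19.5 / 2800 = 8705 m³.
Hydraulic retention time τ = V/Q = 8705 / 6570 = 1.325 d = 31.80 h.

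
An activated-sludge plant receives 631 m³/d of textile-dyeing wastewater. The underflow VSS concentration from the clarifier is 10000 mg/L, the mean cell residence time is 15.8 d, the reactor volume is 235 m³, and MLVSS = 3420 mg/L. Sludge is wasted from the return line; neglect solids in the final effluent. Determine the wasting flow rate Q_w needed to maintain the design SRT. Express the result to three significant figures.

Q_w ≈ 5.09 m³/d

θ_c = V·X/(Q_w·X_r) when wasting from the recycle, so Q_w = V·X/(θ_c·X_r) = 235.0 × 3420 / (15.8 × 10000) = 5.087 m³/d.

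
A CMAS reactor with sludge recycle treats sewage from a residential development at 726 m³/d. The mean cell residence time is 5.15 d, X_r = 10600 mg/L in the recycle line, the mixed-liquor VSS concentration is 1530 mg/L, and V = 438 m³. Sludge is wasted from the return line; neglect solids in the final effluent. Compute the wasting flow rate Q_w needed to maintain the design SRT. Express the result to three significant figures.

Q_w ≈ 12.3 m³/d

Wasting from the return line (neglecting effluent solids): Q_w = V·X / (θ_c·X_r) = 438.0 × 1530 / (5.15 × 10600) = 12.28 m³/d.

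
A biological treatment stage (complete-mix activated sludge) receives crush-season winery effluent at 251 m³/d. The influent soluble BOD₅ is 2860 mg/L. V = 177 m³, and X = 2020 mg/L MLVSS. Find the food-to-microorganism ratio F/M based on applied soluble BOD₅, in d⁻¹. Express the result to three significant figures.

F/M = Q·S₀ / (V·X) = 251 × 2860 / (177.0 × 2020) = 2.008 g soluble BOD₅·(g VSS·d)⁻¹.

F/M ≈ 2.01 d⁻¹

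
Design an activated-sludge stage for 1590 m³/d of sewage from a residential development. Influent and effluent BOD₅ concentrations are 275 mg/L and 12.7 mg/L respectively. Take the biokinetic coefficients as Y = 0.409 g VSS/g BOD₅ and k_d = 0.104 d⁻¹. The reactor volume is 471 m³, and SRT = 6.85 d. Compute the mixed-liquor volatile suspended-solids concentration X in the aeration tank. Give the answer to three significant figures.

X ≈ 1450 mg/L

From V·X·(1 + k_d·θ_c) = Y·Q·(S₀ − S)·θ_c: X = 0.409 × 1590 × (275 − 12.7) × 6.85 / [471 × (1 + 0.104 × 6.85)] = 1449 mg/L.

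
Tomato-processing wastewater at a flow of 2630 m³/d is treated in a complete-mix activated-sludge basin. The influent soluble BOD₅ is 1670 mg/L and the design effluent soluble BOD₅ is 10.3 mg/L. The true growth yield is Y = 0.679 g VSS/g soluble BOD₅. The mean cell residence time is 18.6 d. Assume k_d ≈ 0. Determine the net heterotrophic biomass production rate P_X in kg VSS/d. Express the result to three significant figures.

No decay correction is needed, so Y_obs = Y = 0.679.
ΔS = 1670 − 10.3 = 1660 mg/L, so the substrate removal rate is 2630 × 1660/1000 = 4365 kg soluble BOD₅/d.
Net biomass production P_X = Y_obs × Q·(S₀ − S) = 0.6790 × 4365 = 2964 kg VSS/d.

P_X ≈ 2960 kg VSS/d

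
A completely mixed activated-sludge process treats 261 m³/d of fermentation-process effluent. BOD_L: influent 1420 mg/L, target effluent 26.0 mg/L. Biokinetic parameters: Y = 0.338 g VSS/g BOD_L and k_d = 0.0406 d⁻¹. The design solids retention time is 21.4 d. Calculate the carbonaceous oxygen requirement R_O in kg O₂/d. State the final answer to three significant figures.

Y_obs = Y / (1 + k_d θ_c) = 0.338 / (1 + 0.0406 × 21.4) = 0.338 / 1.869 = 0.1809.
Substrate removed = Q·(S₀ − S) = 261 m³/d × (1420 − 26.0) g/m³ = 3.64×10^5 g/d = 363.8 kg/d.
Biomass synthesised: P_X = Y_obs × 363.8 = 65.80 kg VSS/d.
R_O = Q·ΔS − 1.42 P_X = 363.8 − 93.44 = 270.4 kg O₂/d.

R_O ≈ 270 kg O₂/d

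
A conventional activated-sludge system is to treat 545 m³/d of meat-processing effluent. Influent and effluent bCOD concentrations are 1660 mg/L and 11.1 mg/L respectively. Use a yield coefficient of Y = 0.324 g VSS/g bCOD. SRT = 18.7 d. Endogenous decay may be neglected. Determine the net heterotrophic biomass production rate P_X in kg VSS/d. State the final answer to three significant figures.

No decay correction is needed, so Y_obs = Y = 0.324.
Substrate removed = Q·(S₀ − S) = 545 m³/d × (1660 − 11.1) g/m³ = 8.99×10^5 g/d = 898.7 kg/d.
Biomass produced: P_X = Y_obs·Q·ΔS = 0.3240 × 898.7 ≈ 291.2 kg VSS/d.

P_X ≈ 291 kg VSS/d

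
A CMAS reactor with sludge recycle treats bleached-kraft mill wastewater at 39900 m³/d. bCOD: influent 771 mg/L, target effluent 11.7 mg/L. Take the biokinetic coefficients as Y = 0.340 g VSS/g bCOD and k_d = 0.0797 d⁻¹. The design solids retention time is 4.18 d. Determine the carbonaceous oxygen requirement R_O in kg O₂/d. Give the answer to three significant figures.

R_O ≈ 19300 kg O₂/d

Y_obs = Y / (1 + k_d θ_c) = 0.340 / (1 + 0.0797 × 4.18) = 0.340 / 1.333 = 0.2550.
Substrate removed = Q·(S₀ − S) = 39900 m³/d × (771 − 11.7) g/m³ = 3.03×10^7 g/d = 30296 kg/d.
Biomass synthesised: P_X = Y_obs × 30296 = 7727 kg VSS/d.
R_O = Q·(S₀ − S) − 1.42·P_X = 30296 − 1.42 × 7727 = 19324 kg O₂/d.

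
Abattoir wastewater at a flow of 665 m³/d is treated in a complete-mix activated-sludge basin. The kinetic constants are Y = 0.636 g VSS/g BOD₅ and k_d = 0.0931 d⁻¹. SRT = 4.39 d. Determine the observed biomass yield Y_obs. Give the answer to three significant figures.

Y_obs ≈ 0.451 g VSS/g BOD₅

Correct the yield for decay: Y_obs = Y/(1 + k_d θ_c) = 0.636 / (1 + 0.0931 × 4.39) = 0.636 / 1.409 = 0.4515.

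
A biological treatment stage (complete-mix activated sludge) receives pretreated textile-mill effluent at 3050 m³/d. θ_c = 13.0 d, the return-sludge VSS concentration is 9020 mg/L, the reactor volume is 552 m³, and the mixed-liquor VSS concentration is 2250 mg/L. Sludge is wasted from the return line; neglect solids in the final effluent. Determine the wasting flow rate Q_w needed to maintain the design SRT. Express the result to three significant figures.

Q_w ≈ 10.6 m³/d

Q_w = (V·X)/(θ_c X_r) = 552.0 × 2250 / (13.0 × 9020) = 10.59 m³/d.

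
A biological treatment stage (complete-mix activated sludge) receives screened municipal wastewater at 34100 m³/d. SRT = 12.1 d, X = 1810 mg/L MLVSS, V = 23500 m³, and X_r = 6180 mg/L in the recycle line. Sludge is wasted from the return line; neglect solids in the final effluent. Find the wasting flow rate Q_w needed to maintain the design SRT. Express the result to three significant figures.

Q_w = (V·X)/(θ_c X_r) = 23500 × 1810 / (12.1 × 6180) = 568.8 m³/d.

Q_w ≈ 569 m³/d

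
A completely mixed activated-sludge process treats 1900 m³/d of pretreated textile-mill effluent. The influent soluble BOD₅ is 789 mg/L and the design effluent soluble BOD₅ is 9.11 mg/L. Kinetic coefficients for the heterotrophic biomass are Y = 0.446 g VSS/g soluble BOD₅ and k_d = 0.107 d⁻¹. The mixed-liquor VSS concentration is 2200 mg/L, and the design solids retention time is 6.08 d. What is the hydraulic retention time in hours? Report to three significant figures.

τ ≈ 14.0 h

Rearranging the biomass balance for a CMAS with decay, V = Y·Q·ΔS·θ_c / [X·(1+k_d θ_c)] = 0.446 × 1900 × (789 − 9.11) × 6.08 / [2200 × (1 + 0.107 × 6.08)] = 4.02×10^6 / 3631 = 1107 m³.
Hydraulic retention time τ = V/Q = 1107 / 1900 = 0.5824 d = 13.98 h.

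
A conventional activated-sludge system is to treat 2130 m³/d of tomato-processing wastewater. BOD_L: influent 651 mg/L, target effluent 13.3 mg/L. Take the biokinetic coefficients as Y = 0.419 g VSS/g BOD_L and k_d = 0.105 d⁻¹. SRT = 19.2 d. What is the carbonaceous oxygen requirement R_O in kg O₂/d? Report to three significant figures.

R_O ≈ 1090 kg O₂/d

Y_obs = Y / (1 + k_d θ_c) = 0.419 / (1 + 0.105 × 19.2) = 0.419 / 3.016 = 0.1389.
Mass of BOD_L removed per day: Q(S₀ − S) = 2130 × 637.7 g/m³ = 1358 kg/d.
Biomass synthesised: P_X = Y_obs × 1358 = 188.7 kg VSS/d.
R_O = Q·ΔS − 1.42 P_X = 1358 − 268.0 = 1090 kg O₂/d.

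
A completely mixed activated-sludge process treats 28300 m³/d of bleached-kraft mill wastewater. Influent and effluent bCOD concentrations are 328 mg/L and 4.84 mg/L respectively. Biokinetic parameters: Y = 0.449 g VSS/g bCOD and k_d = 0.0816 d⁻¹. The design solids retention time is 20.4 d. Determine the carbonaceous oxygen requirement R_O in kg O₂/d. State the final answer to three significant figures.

The observed yield is Y_obs = Y/(1 + k_d·θ_c) = 0.449 / (1 + 0.0816 × 20.4) = 0.449 / 2.665 = 0.1685 g VSS per g bCOD removed.
Mass of bCOD removed per day: Q(S₀ − S) = 28300 × 323.2 g/m³ = 9145 kg/d.
P_X = Y_obs·Q·(S₀ − S) = 0.1685 × 9145 = 1541 kg VSS/d.
R_O = Q·(S₀ − S) − 1.42·P_X = 9145 − 1.42 × 1541 = 6957 kg O₂/d.

R_O ≈ 6960 kg O₂/d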